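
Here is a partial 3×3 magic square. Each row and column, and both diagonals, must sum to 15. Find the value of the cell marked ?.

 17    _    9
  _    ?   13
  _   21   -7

From row 1, 15 − (17 + 9) gives (1,2) = -11.
Row 3: 21 + (-7) + ? = 15, so (3,1) = 1.
From column 1, 15 − (17 + 1) gives (2,1) = -3.
From column 2, 15 − (-11 + 21) gives (2,2) = 5.

5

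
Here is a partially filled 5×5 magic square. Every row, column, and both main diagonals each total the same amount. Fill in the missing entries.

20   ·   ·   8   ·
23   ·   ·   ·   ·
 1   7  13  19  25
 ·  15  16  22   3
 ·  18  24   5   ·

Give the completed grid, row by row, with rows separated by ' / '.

Row 3 is already complete: 1 + 7 + 13 + 19 + 25 = 65, so that is the magic constant.
Row 4 must total 65; the given cells sum to 56, so (4,1) = 9.
Column 1: 20 + 23 + 1 + 9 + ? = 65, so (5,1) = 12.
Column 4: 8 + 19 + 22 + 5 + ? = 65, so (2,4) = 11.
Using anti-diagonal: 11 + 13 + 15 + 12 + ? → (1,5) = 65 − 51 = 14.
From row 5, 65 − (12 + 18 + 24 + 5) gives (5,5) = 6.
From column 5, 65 − (14 + 25 + 3 + 6) gives (2,5) = 17.
Main diagonal: 20 + 13 + 22 + 6 + ? = 65, so (2,2) = 4.
Row 2 needs 65; the known cells sum to 55, so (2,3) = 10.
The remaining cell in column 2 is (1,2) = 65 − 44 = 21.
From column 3, 65 − (10 + 13 + 16 + 24) gives (1,3) = 2.

20 21 2 8 14 / 23 4 10 11 17 / 1 7 13 19 25 / 9 15 16 22 3 / 12 18 24 5 6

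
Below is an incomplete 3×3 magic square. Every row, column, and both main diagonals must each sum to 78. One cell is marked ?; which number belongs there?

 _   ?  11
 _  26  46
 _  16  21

Row 2 must total 78; the given cells sum to 72, so (2,1) = 6.
Using row 3: 16 + 21 + ? → (3,1) = 78 − 37 = 41.
Using column 1: 6 + 41 + ? → (1,1) = 78 − 47 = 31.
Using column 2: 26 + 16 + ? → (1,2) = 78 − 42 = 36.

36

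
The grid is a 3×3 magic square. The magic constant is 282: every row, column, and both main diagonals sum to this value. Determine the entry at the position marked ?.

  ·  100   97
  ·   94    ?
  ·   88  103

The remaining cell in row 1 is (1,1) = 282 − 197 = 85.
Row 3 needs 282; the known cells sum to 191, so (3,1) = 91.
Column 1 needs 282; the known cells sum to 176, so (2,1) = 106.
From column 3, 282 − (97 + 103) gives (2,3) = 82.

82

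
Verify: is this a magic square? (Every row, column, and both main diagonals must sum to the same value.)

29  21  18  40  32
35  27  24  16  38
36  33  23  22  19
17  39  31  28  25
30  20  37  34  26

Row 1: 29 + 21 + 18 + 40 + 32 = 140.
Row 2: 35 + 27 + 24 + 16 + 38 = 140.
Row 3: 36 + 33 + 23 + 22 + 19 = 133.
Row 4: 17 + 39 + 31 + 28 + 25 = 140.
Row 5: 30 + 20 + 37 + 34 + 26 = 147.
Column 1: 29 + 35 + 36 + 17 + 30 = 147.
Column 2: 21 + 27 + 33 + 39 + 20 = 140.
Column 3: 18 + 24 + 23 + 31 + 37 = 133.
Column 4: 40 + 16 + 22 + 28 + 34 = 140.
Column 5: 32 + 38 + 19 + 25 + 26 = 140.
Main diagonal: 29 + 27 + 23 + 28 + 26 = 133.
Anti-diagonal: 32 + 16 + 23 + 39 + 30 = 140.

No — row 5 sums to 147 but row 4 sums to 140.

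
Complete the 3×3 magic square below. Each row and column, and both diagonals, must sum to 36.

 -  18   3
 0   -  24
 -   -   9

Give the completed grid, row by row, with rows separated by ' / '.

Using row 1: 18 + 3 + ? → (1,1) = 36 − 21 = 15.
From row 2, 36 − (0 + 24) gives (2,2) = 12.
Column 1 must total 36; the given cells sum to 15, so (3,1) = 21.
Column 2: 18 + 12 + ? = 36, so (3,2) = 6.

15 18 3 / 0 12 24 / 21 6 9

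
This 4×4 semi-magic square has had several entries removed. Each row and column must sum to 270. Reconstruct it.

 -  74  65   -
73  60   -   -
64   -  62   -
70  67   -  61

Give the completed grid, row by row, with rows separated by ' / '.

63 74 65 68 / 73 60 71 66 / 64 69 62 75 / 70 67 72 61

The remaining cell in row 4 is (4,3) = 270 − 198 = 72.
The remaining cell in column 1 is (1,1) = 270 − 207 = 63.
The remaining cell in column 2 is (3,2) = 270 − 201 = 69.
From column 3, 270 − (65 + 62 + 72) gives (2,3) = 71.
The remaining cell in row 1 is (1,4) = 270 − 202 = 68.
Row 2 must total 270; the given cells sum to 204, so (2,4) = 66.
Row 3 must total 270; the given cells sum to 195, so (3,4) = 75.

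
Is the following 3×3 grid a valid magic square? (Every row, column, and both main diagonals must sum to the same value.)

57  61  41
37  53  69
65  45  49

Row 1: 57 + 61 + 41 = 159.
Row 2: 37 + 53 + 69 = 159.
Row 3: 65 + 45 + 49 = 159.
Column 1: 57 + 37 + 65 = 159.
Column 2: 61 + 53 + 45 = 159.
Column 3: 41 + 69 + 49 = 159.
Main diagonal: 57 + 53 + 49 = 159.
Anti-diagonal: 41 + 53 + 65 = 159.
All lines sum to 159.

Yes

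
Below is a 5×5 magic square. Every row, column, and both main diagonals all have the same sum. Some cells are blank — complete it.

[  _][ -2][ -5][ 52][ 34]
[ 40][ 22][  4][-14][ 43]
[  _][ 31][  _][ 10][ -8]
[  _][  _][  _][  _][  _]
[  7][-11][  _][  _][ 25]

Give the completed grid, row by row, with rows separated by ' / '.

16 -2 -5 52 34 / 40 22 4 -14 43 / 49 31 13 10 -8 / -17 55 37 19 1 / 7 -11 46 28 25

Row 2 is already complete: 40 + 22 + 4 + -14 + 43 = 95, so that is the magic constant.
Row 1: -2 + (-5) + 52 + 34 + ? = 95, so (1,1) = 16.
Column 2 must total 95; the given cells sum to 40, so (4,2) = 55.
Column 5 needs 95; the known cells sum to 94, so (4,5) = 1.
From anti-diagonal, 95 − (34 + (-14) + 55 + 7) gives (3,3) = 13.
The remaining cell in row 3 is (3,1) = 95 − 46 = 49.
Column 1: 16 + 40 + 49 + 7 + ? = 95, so (4,1) = -17.
Main diagonal must total 95; the given cells sum to 76, so (4,4) = 19.
Row 4 needs 95; the known cells sum to 58, so (4,3) = 37.
Column 3 needs 95; the known cells sum to 49, so (5,3) = 46.
Column 4 needs 95; the known cells sum to 67, so (5,4) = 28.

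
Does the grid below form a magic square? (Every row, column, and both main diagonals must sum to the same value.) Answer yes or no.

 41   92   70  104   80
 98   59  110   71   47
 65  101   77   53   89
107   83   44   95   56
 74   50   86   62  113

Row 1: 41 + 92 + 70 + 104 + 80 = 387.
Row 2: 98 + 59 + 110 + 71 + 47 = 385.
Row 3: 65 + 101 + 77 + 53 + 89 = 385.
Row 4: 107 + 83 + 44 + 95 + 56 = 385.
Row 5: 74 + 50 + 86 + 62 + 113 = 385.
Column 1: 41 + 98 + 65 + 107 + 74 = 385.
Column 2: 92 + 59 + 101 + 83 + 50 = 385.
Column 3: 70 + 110 + 77 + 44 + 86 = 387.
Column 4: 104 + 71 + 53 + 95 + 62 = 385.
Column 5: 80 + 47 + 89 + 56 + 113 = 385.
Main diagonal: 41 + 59 + 77 + 95 + 113 = 385.
Anti-diagonal: 80 + 71 + 77 + 83 + 74 = 385.

No — column 3 sums to 387 but row 4 sums to 385.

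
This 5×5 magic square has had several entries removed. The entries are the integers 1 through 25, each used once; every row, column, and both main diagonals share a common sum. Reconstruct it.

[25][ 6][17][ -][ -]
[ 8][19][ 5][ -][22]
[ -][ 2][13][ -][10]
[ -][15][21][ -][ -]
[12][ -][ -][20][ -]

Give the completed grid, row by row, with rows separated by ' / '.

25 6 17 3 14 / 8 19 5 11 22 / 16 2 13 24 10 / 4 15 21 7 18 / 12 23 9 20 1

The entries are 1 through 25, which sum to 325, so each line sums to 325/5 = 65.
From row 2, 65 − (8 + 19 + 5 + 22) gives (2,4) = 11.
Column 2: 6 + 19 + 2 + 15 + ? = 65, so (5,2) = 23.
From column 3, 65 − (17 + 5 + 13 + 21) gives (5,3) = 9.
From anti-diagonal, 65 − (11 + 13 + 15 + 12) gives (1,5) = 14.
Using row 1: 25 + 6 + 17 + 14 + ? → (1,4) = 65 − 62 = 3.
From row 5, 65 − (12 + 23 + 9 + 20) gives (5,5) = 1.
Using column 5: 14 + 22 + 10 + 1 + ? → (4,5) = 65 − 47 = 18.
Main diagonal: 25 + 19 + 13 + 1 + ? = 65, so (4,4) = 7.
Row 4: 15 + 21 + 7 + 18 + ? = 65, so (4,1) = 4.
Column 1 needs 65; the known cells sum to 49, so (3,1) = 16.
Column 4: 3 + 11 + 7 + 20 + ? = 65, so (3,4) = 24.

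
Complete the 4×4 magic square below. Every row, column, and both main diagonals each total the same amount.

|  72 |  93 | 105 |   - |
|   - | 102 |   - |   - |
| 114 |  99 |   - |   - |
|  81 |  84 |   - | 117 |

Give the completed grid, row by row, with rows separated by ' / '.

Column 2 is already complete: 93 + 102 + 99 + 84 = 378, so that is the magic constant.
Row 1 must total 378; the given cells sum to 270, so (1,4) = 108.
Row 4: 81 + 84 + 117 + ? = 378, so (4,3) = 96.
Using column 1: 72 + 114 + 81 + ? → (2,1) = 378 − 267 = 111.
Using main diagonal: 72 + 102 + 117 + ? → (3,3) = 378 − 291 = 87.
Anti-diagonal: 108 + 99 + 81 + ? = 378, so (2,3) = 90.
Row 2 needs 378; the known cells sum to 303, so (2,4) = 75.
From row 3, 378 − (114 + 99 + 87) gives (3,4) = 78.

72 93 105 108 / 111 102 90 75 / 114 99 87 78 / 81 84 96 117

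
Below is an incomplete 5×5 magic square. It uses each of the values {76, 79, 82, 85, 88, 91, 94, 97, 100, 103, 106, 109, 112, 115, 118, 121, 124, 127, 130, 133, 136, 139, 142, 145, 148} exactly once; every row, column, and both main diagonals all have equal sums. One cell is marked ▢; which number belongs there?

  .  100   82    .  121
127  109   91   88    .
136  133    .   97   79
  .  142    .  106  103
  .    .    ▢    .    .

148

The 25 entries sum to 2800, so each line sums to 2800/5 = 560.
Row 2 needs 560; the known cells sum to 415, so (2,5) = 145.
Row 3 needs 560; the known cells sum to 445, so (3,3) = 115.
From column 2, 560 − (100 + 109 + 133 + 142) gives (5,2) = 76.
The remaining cell in column 5 is (5,5) = 560 − 448 = 112.
Main diagonal: 109 + 115 + 106 + 112 + ? = 560, so (1,1) = 118.
Anti-diagonal needs 560; the known cells sum to 466, so (5,1) = 94.
Using row 1: 118 + 100 + 82 + 121 + ? → (1,4) = 560 − 421 = 139.
Column 1 must total 560; the given cells sum to 475, so (4,1) = 85.
Column 4 needs 560; the known cells sum to 430, so (5,4) = 130.
The remaining cell in row 4 is (4,3) = 560 − 436 = 124.
Using row 5: 94 + 76 + 130 + 112 + ? → (5,3) = 560 − 412 = 148.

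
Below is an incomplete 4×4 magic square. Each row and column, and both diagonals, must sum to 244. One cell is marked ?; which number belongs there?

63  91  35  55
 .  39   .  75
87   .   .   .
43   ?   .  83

47

Column 1 must total 244; the given cells sum to 193, so (2,1) = 51.
The remaining cell in column 4 is (3,4) = 244 − 213 = 31.
From main diagonal, 244 − (63 + 39 + 83) gives (3,3) = 59.
Row 2: 51 + 39 + 75 + ? = 244, so (2,3) = 79.
Row 3 must total 244; the given cells sum to 177, so (3,2) = 67.
The remaining cell in column 2 is (4,2) = 244 − 197 = 47.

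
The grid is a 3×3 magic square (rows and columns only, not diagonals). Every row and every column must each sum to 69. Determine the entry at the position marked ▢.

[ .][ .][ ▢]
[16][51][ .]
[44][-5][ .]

37

Row 2 must total 69; the given cells sum to 67, so (2,3) = 2.
The remaining cell in row 3 is (3,3) = 69 − 39 = 30.
Column 1 must total 69; the given cells sum to 60, so (1,1) = 9.
Column 2: 51 + (-5) + ? = 69, so (1,2) = 23.
The remaining cell in column 3 is (1,3) = 69 − 32 = 37.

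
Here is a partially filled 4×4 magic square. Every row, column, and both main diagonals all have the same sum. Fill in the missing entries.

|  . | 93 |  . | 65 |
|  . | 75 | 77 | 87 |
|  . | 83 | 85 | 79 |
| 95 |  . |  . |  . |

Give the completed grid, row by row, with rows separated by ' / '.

Anti-diagonal is already complete: 65 + 77 + 83 + 95 = 320, so that is the magic constant.
Using row 2: 75 + 77 + 87 + ? → (2,1) = 320 − 239 = 81.
Row 3 needs 320; the known cells sum to 247, so (3,1) = 73.
The remaining cell in column 1 is (1,1) = 320 − 249 = 71.
Column 2 must total 320; the given cells sum to 251, so (4,2) = 69.
Using column 4: 65 + 87 + 79 + ? → (4,4) = 320 − 231 = 89.
The remaining cell in row 1 is (1,3) = 320 − 229 = 91.
Row 4 needs 320; the known cells sum to 253, so (4,3) = 67.

71 93 91 65 / 81 75 77 87 / 73 83 85 79 / 95 69 67 89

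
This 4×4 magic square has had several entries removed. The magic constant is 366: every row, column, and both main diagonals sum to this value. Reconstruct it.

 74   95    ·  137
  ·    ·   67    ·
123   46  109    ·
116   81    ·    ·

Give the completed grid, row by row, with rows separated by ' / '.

74 95 60 137 / 53 144 67 102 / 123 46 109 88 / 116 81 130 39

Using row 1: 74 + 95 + 137 + ? → (1,3) = 366 − 306 = 60.
Row 3 must total 366; the given cells sum to 278, so (3,4) = 88.
Using column 1: 74 + 123 + 116 + ? → (2,1) = 366 − 313 = 53.
From column 2, 366 − (95 + 46 + 81) gives (2,2) = 144.
From column 3, 366 − (60 + 67 + 109) gives (4,3) = 130.
Main diagonal needs 366; the known cells sum to 327, so (4,4) = 39.
Using row 2: 53 + 144 + 67 + ? → (2,4) = 366 − 264 = 102.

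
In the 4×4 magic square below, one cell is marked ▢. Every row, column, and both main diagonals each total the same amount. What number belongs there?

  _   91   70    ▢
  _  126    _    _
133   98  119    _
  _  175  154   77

Column 2 is complete and sums to 490; that is the magic constant.
Row 3 must total 490; the given cells sum to 350, so (3,4) = 140.
Using row 4: 175 + 154 + 77 + ? → (4,1) = 490 − 406 = 84.
Using column 3: 70 + 119 + 154 + ? → (2,3) = 490 − 343 = 147.
Main diagonal must total 490; the given cells sum to 322, so (1,1) = 168.
From anti-diagonal, 490 − (147 + 98 + 84) gives (1,4) = 161.

161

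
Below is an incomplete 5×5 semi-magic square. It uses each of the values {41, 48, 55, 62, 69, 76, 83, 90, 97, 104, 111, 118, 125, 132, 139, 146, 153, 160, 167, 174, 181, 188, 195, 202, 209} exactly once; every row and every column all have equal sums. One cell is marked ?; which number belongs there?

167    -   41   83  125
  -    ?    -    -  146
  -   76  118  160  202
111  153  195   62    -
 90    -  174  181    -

55

The 25 entries sum to 3125, so each line sums to 3125/5 = 625.
Using row 1: 167 + 41 + 83 + 125 + ? → (1,2) = 625 − 416 = 209.
Using row 3: 76 + 118 + 160 + 202 + ? → (3,1) = 625 − 556 = 69.
Using row 4: 111 + 153 + 195 + 62 + ? → (4,5) = 625 − 521 = 104.
Using column 1: 167 + 69 + 111 + 90 + ? → (2,1) = 625 − 437 = 188.
Column 3: 41 + 118 + 195 + 174 + ? = 625, so (2,3) = 97.
From column 4, 625 − (83 + 160 + 62 + 181) gives (2,4) = 139.
Column 5 must total 625; the given cells sum to 577, so (5,5) = 48.
Row 2 must total 625; the given cells sum to 570, so (2,2) = 55.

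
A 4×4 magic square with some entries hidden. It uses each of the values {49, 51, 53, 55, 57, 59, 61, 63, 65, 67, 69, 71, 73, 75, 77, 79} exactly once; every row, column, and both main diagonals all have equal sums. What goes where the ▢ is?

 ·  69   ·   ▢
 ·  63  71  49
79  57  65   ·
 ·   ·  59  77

75

The 16 entries sum to 1024, so each line sums to 1024/4 = 256.
Using row 2: 63 + 71 + 49 + ? → (2,1) = 256 − 183 = 73.
Row 3: 79 + 57 + 65 + ? = 256, so (3,4) = 55.
Column 2: 69 + 63 + 57 + ? = 256, so (4,2) = 67.
From column 3, 256 − (71 + 65 + 59) gives (1,3) = 61.
Column 4 must total 256; the given cells sum to 181, so (1,4) = 75.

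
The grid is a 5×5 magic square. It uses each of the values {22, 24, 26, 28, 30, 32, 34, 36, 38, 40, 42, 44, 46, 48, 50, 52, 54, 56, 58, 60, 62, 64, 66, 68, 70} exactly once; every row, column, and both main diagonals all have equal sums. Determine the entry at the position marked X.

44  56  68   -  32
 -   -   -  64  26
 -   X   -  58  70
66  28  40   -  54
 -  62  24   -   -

The 25 entries sum to 1150, so each line sums to 1150/5 = 230.
Row 1 must total 230; the given cells sum to 200, so (1,4) = 30.
Using row 4: 66 + 28 + 40 + 54 + ? → (4,4) = 230 − 188 = 42.
Column 4 must total 230; the given cells sum to 194, so (5,4) = 36.
Using column 5: 32 + 26 + 70 + 54 + ? → (5,5) = 230 − 182 = 48.
Row 5: 62 + 24 + 36 + 48 + ? = 230, so (5,1) = 60.
The remaining cell in anti-diagonal is (3,3) = 230 − 184 = 46.
The remaining cell in column 3 is (2,3) = 230 − 178 = 52.
Main diagonal needs 230; the known cells sum to 180, so (2,2) = 50.
Row 2 needs 230; the known cells sum to 192, so (2,1) = 38.
Column 1 must total 230; the given cells sum to 208, so (3,1) = 22.
From column 2, 230 − (56 + 50 + 28 + 62) gives (3,2) = 34.

34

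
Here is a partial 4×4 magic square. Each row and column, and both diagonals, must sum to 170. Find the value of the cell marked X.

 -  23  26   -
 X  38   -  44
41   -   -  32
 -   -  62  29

53

Column 4 must total 170; the given cells sum to 105, so (1,4) = 65.
Row 1 must total 170; the given cells sum to 114, so (1,1) = 56.
Main diagonal needs 170; the known cells sum to 123, so (3,3) = 47.
Row 3 must total 170; the given cells sum to 120, so (3,2) = 50.
From column 2, 170 − (23 + 38 + 50) gives (4,2) = 59.
Using column 3: 26 + 47 + 62 + ? → (2,3) = 170 − 135 = 35.
Anti-diagonal needs 170; the known cells sum to 150, so (4,1) = 20.
From row 2, 170 − (38 + 35 + 44) gives (2,1) = 53.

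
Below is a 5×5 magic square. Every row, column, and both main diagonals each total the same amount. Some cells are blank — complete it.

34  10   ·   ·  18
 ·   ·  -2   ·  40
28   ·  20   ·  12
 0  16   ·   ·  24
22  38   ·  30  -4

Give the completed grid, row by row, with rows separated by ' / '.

34 10 26 2 18 / 6 32 -2 14 40 / 28 -6 20 36 12 / 0 16 42 8 24 / 22 38 4 30 -4

Column 5 is already complete: 18 + 40 + 12 + 24 + -4 = 90, so that is the magic constant.
Row 5: 22 + 38 + 30 + (-4) + ? = 90, so (5,3) = 4.
From column 1, 90 − (34 + 28 + 0 + 22) gives (2,1) = 6.
Anti-diagonal must total 90; the given cells sum to 76, so (2,4) = 14.
Row 2: 6 + (-2) + 14 + 40 + ? = 90, so (2,2) = 32.
Column 2 must total 90; the given cells sum to 96, so (3,2) = -6.
Main diagonal: 34 + 32 + 20 + (-4) + ? = 90, so (4,4) = 8.
Using row 3: 28 + (-6) + 20 + 12 + ? → (3,4) = 90 − 54 = 36.
Row 4: 0 + 16 + 8 + 24 + ? = 90, so (4,3) = 42.
Using column 3: -2 + 20 + 42 + 4 + ? → (1,3) = 90 − 64 = 26.
Using column 4: 14 + 36 + 8 + 30 + ? → (1,4) = 90 − 88 = 2.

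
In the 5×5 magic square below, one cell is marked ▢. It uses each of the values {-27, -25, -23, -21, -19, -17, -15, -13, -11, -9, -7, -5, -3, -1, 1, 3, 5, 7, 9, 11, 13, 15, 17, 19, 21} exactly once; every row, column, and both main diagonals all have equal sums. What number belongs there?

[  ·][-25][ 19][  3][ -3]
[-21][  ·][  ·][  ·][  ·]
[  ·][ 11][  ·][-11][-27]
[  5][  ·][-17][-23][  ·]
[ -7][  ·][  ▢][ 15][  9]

-19

The 25 entries sum to -75, so each line sums to -75/5 = -15.
Row 1 must total -15; the given cells sum to -6, so (1,1) = -9.
Column 1: -9 + (-21) + 5 + (-7) + ? = -15, so (3,1) = 17.
Column 4: 3 + (-11) + (-23) + 15 + ? = -15, so (2,4) = 1.
Row 3 needs -15; the known cells sum to -10, so (3,3) = -5.
Main diagonal must total -15; the given cells sum to -28, so (2,2) = 13.
From anti-diagonal, -15 − (-3 + 1 + (-5) + (-7)) gives (4,2) = -1.
Row 4 needs -15; the known cells sum to -36, so (4,5) = 21.
Column 2 needs -15; the known cells sum to -2, so (5,2) = -13.
Column 5 needs -15; the known cells sum to 0, so (2,5) = -15.
Using row 2: -21 + 13 + 1 + (-15) + ? → (2,3) = -15 − (-22) = 7.
Row 5 must total -15; the given cells sum to 4, so (5,3) = -19.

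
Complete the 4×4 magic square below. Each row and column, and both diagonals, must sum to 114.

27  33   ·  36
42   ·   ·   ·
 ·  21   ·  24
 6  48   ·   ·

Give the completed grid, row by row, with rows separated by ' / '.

Using row 1: 27 + 33 + 36 + ? → (1,3) = 114 − 96 = 18.
The remaining cell in column 1 is (3,1) = 114 − 75 = 39.
Using column 2: 33 + 21 + 48 + ? → (2,2) = 114 − 102 = 12.
Using anti-diagonal: 36 + 21 + 6 + ? → (2,3) = 114 − 63 = 51.
Using row 2: 42 + 12 + 51 + ? → (2,4) = 114 − 105 = 9.
The remaining cell in row 3 is (3,3) = 114 − 84 = 30.
From column 3, 114 − (18 + 51 + 30) gives (4,3) = 15.
Column 4 must total 114; the given cells sum to 69, so (4,4) = 45.

27 33 18 36 / 42 12 51 9 / 39 21 30 24 / 6 48 15 45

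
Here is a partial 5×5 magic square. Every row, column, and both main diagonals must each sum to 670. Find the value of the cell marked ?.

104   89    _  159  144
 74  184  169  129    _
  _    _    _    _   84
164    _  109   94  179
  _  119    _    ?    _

189

From row 1, 670 − (104 + 89 + 159 + 144) gives (1,3) = 174.
Using row 2: 74 + 184 + 169 + 129 + ? → (2,5) = 670 − 556 = 114.
From row 4, 670 − (164 + 109 + 94 + 179) gives (4,2) = 124.
Column 2: 89 + 184 + 124 + 119 + ? = 670, so (3,2) = 154.
Using column 5: 144 + 114 + 84 + 179 + ? → (5,5) = 670 − 521 = 149.
Main diagonal: 104 + 184 + 94 + 149 + ? = 670, so (3,3) = 139.
From anti-diagonal, 670 − (144 + 129 + 139 + 124) gives (5,1) = 134.
Column 1: 104 + 74 + 164 + 134 + ? = 670, so (3,1) = 194.
Column 3: 174 + 169 + 139 + 109 + ? = 670, so (5,3) = 79.
Row 3: 194 + 154 + 139 + 84 + ? = 670, so (3,4) = 99.
The remaining cell in row 5 is (5,4) = 670 − 481 = 189.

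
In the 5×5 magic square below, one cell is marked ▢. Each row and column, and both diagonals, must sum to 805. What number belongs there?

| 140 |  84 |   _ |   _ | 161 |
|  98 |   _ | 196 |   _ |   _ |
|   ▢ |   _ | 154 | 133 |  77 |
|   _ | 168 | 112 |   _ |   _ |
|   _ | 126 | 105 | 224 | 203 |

231

From row 5, 805 − (126 + 105 + 224 + 203) gives (5,1) = 147.
The remaining cell in column 3 is (1,3) = 805 − 567 = 238.
From anti-diagonal, 805 − (161 + 154 + 168 + 147) gives (2,4) = 175.
Row 1 must total 805; the given cells sum to 623, so (1,4) = 182.
Column 4 needs 805; the known cells sum to 714, so (4,4) = 91.
Main diagonal needs 805; the known cells sum to 588, so (2,2) = 217.
From row 2, 805 − (98 + 217 + 196 + 175) gives (2,5) = 119.
Column 2: 84 + 217 + 168 + 126 + ? = 805, so (3,2) = 210.
From column 5, 805 − (161 + 119 + 77 + 203) gives (4,5) = 245.
Row 3: 210 + 154 + 133 + 77 + ? = 805, so (3,1) = 231.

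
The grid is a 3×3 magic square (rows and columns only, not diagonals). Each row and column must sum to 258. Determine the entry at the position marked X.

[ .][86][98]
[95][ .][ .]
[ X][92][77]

Row 1: 86 + 98 + ? = 258, so (1,1) = 74.
Row 3 must total 258; the given cells sum to 169, so (3,1) = 89.

89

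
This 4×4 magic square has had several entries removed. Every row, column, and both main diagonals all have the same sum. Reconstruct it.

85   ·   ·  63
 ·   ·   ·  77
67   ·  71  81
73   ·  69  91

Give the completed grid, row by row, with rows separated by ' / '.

85 75 89 63 / 87 65 83 77 / 67 93 71 81 / 73 79 69 91

Column 4 is already complete: 63 + 77 + 81 + 91 = 312, so that is the magic constant.
Row 3 must total 312; the given cells sum to 219, so (3,2) = 93.
Row 4: 73 + 69 + 91 + ? = 312, so (4,2) = 79.
The remaining cell in column 1 is (2,1) = 312 − 225 = 87.
Main diagonal must total 312; the given cells sum to 247, so (2,2) = 65.
From anti-diagonal, 312 − (63 + 93 + 73) gives (2,3) = 83.
Using column 2: 65 + 93 + 79 + ? → (1,2) = 312 − 237 = 75.
Using column 3: 83 + 71 + 69 + ? → (1,3) = 312 − 223 = 89.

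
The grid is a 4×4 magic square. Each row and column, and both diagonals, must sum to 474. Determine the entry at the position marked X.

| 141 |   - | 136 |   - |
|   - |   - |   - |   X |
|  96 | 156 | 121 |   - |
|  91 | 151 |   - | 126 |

Row 3 must total 474; the given cells sum to 373, so (3,4) = 101.
Row 4: 91 + 151 + 126 + ? = 474, so (4,3) = 106.
The remaining cell in column 1 is (2,1) = 474 − 328 = 146.
Column 3 needs 474; the known cells sum to 363, so (2,3) = 111.
From main diagonal, 474 − (141 + 121 + 126) gives (2,2) = 86.
From anti-diagonal, 474 − (111 + 156 + 91) gives (1,4) = 116.
Using row 1: 141 + 136 + 116 + ? → (1,2) = 474 − 393 = 81.
Row 2: 146 + 86 + 111 + ? = 474, so (2,4) = 131.

131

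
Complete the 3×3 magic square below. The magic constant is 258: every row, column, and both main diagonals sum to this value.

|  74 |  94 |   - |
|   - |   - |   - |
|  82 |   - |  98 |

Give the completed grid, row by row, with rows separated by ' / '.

74 94 90 / 102 86 70 / 82 78 98

Row 1 needs 258; the known cells sum to 168, so (1,3) = 90.
From row 3, 258 − (82 + 98) gives (3,2) = 78.
The remaining cell in column 1 is (2,1) = 258 − 156 = 102.
From column 2, 258 − (94 + 78) gives (2,2) = 86.
Column 3 must total 258; the given cells sum to 188, so (2,3) = 70.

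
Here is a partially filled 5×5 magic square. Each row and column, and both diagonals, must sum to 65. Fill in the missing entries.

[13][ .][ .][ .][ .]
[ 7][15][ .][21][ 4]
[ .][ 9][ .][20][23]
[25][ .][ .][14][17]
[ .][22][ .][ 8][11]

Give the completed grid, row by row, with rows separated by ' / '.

From row 2, 65 − (7 + 15 + 21 + 4) gives (2,3) = 18.
From column 4, 65 − (21 + 20 + 14 + 8) gives (1,4) = 2.
From column 5, 65 − (4 + 23 + 17 + 11) gives (1,5) = 10.
Using main diagonal: 13 + 15 + 14 + 11 + ? → (3,3) = 65 − 53 = 12.
The remaining cell in row 3 is (3,1) = 65 − 64 = 1.
Column 1: 13 + 7 + 1 + 25 + ? = 65, so (5,1) = 19.
The remaining cell in anti-diagonal is (4,2) = 65 − 62 = 3.
Row 4 must total 65; the given cells sum to 59, so (4,3) = 6.
From row 5, 65 − (19 + 22 + 8 + 11) gives (5,3) = 5.
Using column 2: 15 + 9 + 3 + 22 + ? → (1,2) = 65 − 49 = 16.
Column 3 needs 65; the known cells sum to 41, so (1,3) = 24.

13 16 24 2 10 / 7 15 18 21 4 / 1 9 12 20 23 / 25 3 6 14 17 / 19 22 5 8 11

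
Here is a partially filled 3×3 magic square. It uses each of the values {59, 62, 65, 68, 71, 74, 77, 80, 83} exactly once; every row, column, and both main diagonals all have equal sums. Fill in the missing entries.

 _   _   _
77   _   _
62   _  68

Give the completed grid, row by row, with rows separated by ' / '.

74 59 80 / 77 71 65 / 62 83 68

The 9 entries sum to 639, so each line sums to 639/3 = 213.
Row 3 needs 213; the known cells sum to 130, so (3,2) = 83.
Column 1 needs 213; the known cells sum to 139, so (1,1) = 74.
Main diagonal needs 213; the known cells sum to 142, so (2,2) = 71.
Anti-diagonal: 71 + 62 + ? = 213, so (1,3) = 80.
Row 1 must total 213; the given cells sum to 154, so (1,2) = 59.
Row 2: 77 + 71 + ? = 213, so (2,3) = 65.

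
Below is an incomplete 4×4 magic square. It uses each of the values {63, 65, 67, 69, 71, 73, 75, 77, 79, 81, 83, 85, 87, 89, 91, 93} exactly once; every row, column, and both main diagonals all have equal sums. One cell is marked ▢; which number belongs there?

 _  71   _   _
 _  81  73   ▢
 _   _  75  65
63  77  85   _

67

The 16 entries sum to 1248, so each line sums to 1248/4 = 312.
From row 4, 312 − (63 + 77 + 85) gives (4,4) = 87.
Column 2: 71 + 81 + 77 + ? = 312, so (3,2) = 83.
Column 3 must total 312; the given cells sum to 233, so (1,3) = 79.
The remaining cell in main diagonal is (1,1) = 312 − 243 = 69.
Using anti-diagonal: 73 + 83 + 63 + ? → (1,4) = 312 − 219 = 93.
Using row 3: 83 + 75 + 65 + ? → (3,1) = 312 − 223 = 89.
Column 1 needs 312; the known cells sum to 221, so (2,1) = 91.
From column 4, 312 − (93 + 65 + 87) gives (2,4) = 67.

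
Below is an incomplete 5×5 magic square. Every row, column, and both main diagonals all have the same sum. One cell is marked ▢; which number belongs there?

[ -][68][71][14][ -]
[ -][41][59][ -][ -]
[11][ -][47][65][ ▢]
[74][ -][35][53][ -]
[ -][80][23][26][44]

83

Column 3 is complete and sums to 235; that is the magic constant.
Using row 5: 80 + 23 + 26 + 44 + ? → (5,1) = 235 − 173 = 62.
Column 4 must total 235; the given cells sum to 158, so (2,4) = 77.
Main diagonal: 41 + 47 + 53 + 44 + ? = 235, so (1,1) = 50.
The remaining cell in row 1 is (1,5) = 235 − 203 = 32.
Column 1 needs 235; the known cells sum to 197, so (2,1) = 38.
The remaining cell in anti-diagonal is (4,2) = 235 − 218 = 17.
Row 2: 38 + 41 + 59 + 77 + ? = 235, so (2,5) = 20.
Using row 4: 74 + 17 + 35 + 53 + ? → (4,5) = 235 − 179 = 56.
Using column 2: 68 + 41 + 17 + 80 + ? → (3,2) = 235 − 206 = 29.
Column 5 must total 235; the given cells sum to 152, so (3,5) = 83.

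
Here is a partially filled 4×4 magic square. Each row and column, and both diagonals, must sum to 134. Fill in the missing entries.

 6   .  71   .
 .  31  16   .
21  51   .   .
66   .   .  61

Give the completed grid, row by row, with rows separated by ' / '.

Column 1: 6 + 21 + 66 + ? = 134, so (2,1) = 41.
Main diagonal: 6 + 31 + 61 + ? = 134, so (3,3) = 36.
Anti-diagonal must total 134; the given cells sum to 133, so (1,4) = 1.
Row 1 needs 134; the known cells sum to 78, so (1,2) = 56.
Row 2 must total 134; the given cells sum to 88, so (2,4) = 46.
Row 3: 21 + 51 + 36 + ? = 134, so (3,4) = 26.
Using column 2: 56 + 31 + 51 + ? → (4,2) = 134 − 138 = -4.
The remaining cell in column 3 is (4,3) = 134 − 123 = 11.

6 56 71 1 / 41 31 16 46 / 21 51 36 26 / 66 -4 11 61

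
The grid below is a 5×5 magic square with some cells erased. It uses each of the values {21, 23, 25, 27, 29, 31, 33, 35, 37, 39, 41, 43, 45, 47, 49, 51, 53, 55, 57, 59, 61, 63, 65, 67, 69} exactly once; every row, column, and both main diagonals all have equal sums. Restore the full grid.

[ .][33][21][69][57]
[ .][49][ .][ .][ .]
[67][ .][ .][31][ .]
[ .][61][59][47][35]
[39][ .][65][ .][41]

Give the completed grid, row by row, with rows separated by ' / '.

45 33 21 69 57 / 51 49 37 25 63 / 67 55 43 31 29 / 23 61 59 47 35 / 39 27 65 53 41

The 25 entries sum to 1125, so each line sums to 1125/5 = 225.
Using row 1: 33 + 21 + 69 + 57 + ? → (1,1) = 225 − 180 = 45.
Row 4: 61 + 59 + 47 + 35 + ? = 225, so (4,1) = 23.
Column 1 must total 225; the given cells sum to 174, so (2,1) = 51.
The remaining cell in main diagonal is (3,3) = 225 − 182 = 43.
Using anti-diagonal: 57 + 43 + 61 + 39 + ? → (2,4) = 225 − 200 = 25.
From column 3, 225 − (21 + 43 + 59 + 65) gives (2,3) = 37.
From column 4, 225 − (69 + 25 + 31 + 47) gives (5,4) = 53.
Row 2 needs 225; the known cells sum to 162, so (2,5) = 63.
Using row 5: 39 + 65 + 53 + 41 + ? → (5,2) = 225 − 198 = 27.
Using column 2: 33 + 49 + 61 + 27 + ? → (3,2) = 225 − 170 = 55.
Column 5 must total 225; the given cells sum to 196, so (3,5) = 29.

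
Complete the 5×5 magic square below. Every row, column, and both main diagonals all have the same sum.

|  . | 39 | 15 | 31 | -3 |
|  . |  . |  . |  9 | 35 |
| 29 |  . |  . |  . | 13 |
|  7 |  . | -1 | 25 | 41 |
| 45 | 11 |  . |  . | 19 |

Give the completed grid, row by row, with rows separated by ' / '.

Column 5 is already complete: -3 + 35 + 13 + 41 + 19 = 105, so that is the magic constant.
Row 1: 39 + 15 + 31 + (-3) + ? = 105, so (1,1) = 23.
Row 4 must total 105; the given cells sum to 72, so (4,2) = 33.
Column 1 must total 105; the given cells sum to 104, so (2,1) = 1.
Anti-diagonal must total 105; the given cells sum to 84, so (3,3) = 21.
Main diagonal must total 105; the given cells sum to 88, so (2,2) = 17.
Row 2 needs 105; the known cells sum to 62, so (2,3) = 43.
From column 2, 105 − (39 + 17 + 33 + 11) gives (3,2) = 5.
Column 3: 15 + 43 + 21 + (-1) + ? = 105, so (5,3) = 27.
Row 3: 29 + 5 + 21 + 13 + ? = 105, so (3,4) = 37.
From row 5, 105 − (45 + 11 + 27 + 19) gives (5,4) = 3.

23 39 15 31 -3 / 1 17 43 9 35 / 29 5 21 37 13 / 7 33 -1 25 41 / 45 11 27 3 19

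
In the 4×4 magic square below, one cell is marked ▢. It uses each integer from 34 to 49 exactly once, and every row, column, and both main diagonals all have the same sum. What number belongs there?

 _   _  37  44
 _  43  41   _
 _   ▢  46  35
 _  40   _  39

The entries are 34 through 49, which sum to 664, so each line sums to 664/4 = 166.
The remaining cell in column 3 is (4,3) = 166 − 124 = 42.
Column 4: 44 + 35 + 39 + ? = 166, so (2,4) = 48.
From main diagonal, 166 − (43 + 46 + 39) gives (1,1) = 38.
From row 1, 166 − (38 + 37 + 44) gives (1,2) = 47.
Row 2 needs 166; the known cells sum to 132, so (2,1) = 34.
The remaining cell in row 4 is (4,1) = 166 − 121 = 45.
Column 1 needs 166; the known cells sum to 117, so (3,1) = 49.
Column 2 needs 166; the known cells sum to 130, so (3,2) = 36.

36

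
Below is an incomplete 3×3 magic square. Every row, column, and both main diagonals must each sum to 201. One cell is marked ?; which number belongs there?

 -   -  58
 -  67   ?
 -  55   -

From column 2, 201 − (67 + 55) gives (1,2) = 79.
Using anti-diagonal: 58 + 67 + ? → (3,1) = 201 − 125 = 76.
The remaining cell in row 1 is (1,1) = 201 − 137 = 64.
Row 3 needs 201; the known cells sum to 131, so (3,3) = 70.
Using column 1: 64 + 76 + ? → (2,1) = 201 − 140 = 61.
Column 3 needs 201; the known cells sum to 128, so (2,3) = 73.

73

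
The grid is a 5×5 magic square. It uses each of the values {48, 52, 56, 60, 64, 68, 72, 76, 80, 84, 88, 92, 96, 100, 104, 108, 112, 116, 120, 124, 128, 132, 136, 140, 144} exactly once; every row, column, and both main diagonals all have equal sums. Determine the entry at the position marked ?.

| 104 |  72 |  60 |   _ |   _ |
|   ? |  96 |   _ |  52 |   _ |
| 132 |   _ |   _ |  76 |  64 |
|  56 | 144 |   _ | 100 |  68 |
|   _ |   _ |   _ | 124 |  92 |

108

The 25 entries sum to 2400, so each line sums to 2400/5 = 480.
Row 4 needs 480; the known cells sum to 368, so (4,3) = 112.
The remaining cell in column 4 is (1,4) = 480 − 352 = 128.
The remaining cell in main diagonal is (3,3) = 480 − 392 = 88.
Row 1 needs 480; the known cells sum to 364, so (1,5) = 116.
The remaining cell in row 3 is (3,2) = 480 − 360 = 120.
Using column 2: 72 + 96 + 120 + 144 + ? → (5,2) = 480 − 432 = 48.
Using column 5: 116 + 64 + 68 + 92 + ? → (2,5) = 480 − 340 = 140.
Anti-diagonal needs 480; the known cells sum to 400, so (5,1) = 80.
Row 5 needs 480; the known cells sum to 344, so (5,3) = 136.
Column 1 needs 480; the known cells sum to 372, so (2,1) = 108.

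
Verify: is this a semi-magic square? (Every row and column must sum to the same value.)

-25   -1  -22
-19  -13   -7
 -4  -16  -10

No — row 3 sums to -30 but column 3 sums to -39.

Row 1: -25 + (-1) + (-22) = -48.
Row 2: -19 + (-13) + (-7) = -39.
Row 3: -4 + (-16) + (-10) = -30.
Column 1: -25 + (-19) + (-4) = -48.
Column 2: -1 + (-13) + (-16) = -30.
Column 3: -22 + (-7) + (-10) = -39.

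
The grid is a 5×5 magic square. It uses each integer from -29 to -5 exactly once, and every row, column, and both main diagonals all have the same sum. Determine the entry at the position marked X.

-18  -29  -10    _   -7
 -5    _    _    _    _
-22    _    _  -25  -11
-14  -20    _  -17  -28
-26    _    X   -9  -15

-23

The entries are -29 through -5, which sum to -425, so each line sums to -425/5 = -85.
Using row 1: -18 + (-29) + (-10) + (-7) + ? → (1,4) = -85 − (-64) = -21.
The remaining cell in row 4 is (4,3) = -85 − (-79) = -6.
Using column 4: -21 + (-25) + (-17) + (-9) + ? → (2,4) = -85 − (-72) = -13.
Column 5: -7 + (-11) + (-28) + (-15) + ? = -85, so (2,5) = -24.
The remaining cell in anti-diagonal is (3,3) = -85 − (-66) = -19.
Using row 3: -22 + (-19) + (-25) + (-11) + ? → (3,2) = -85 − (-77) = -8.
From main diagonal, -85 − (-18 + (-19) + (-17) + (-15)) gives (2,2) = -16.
The remaining cell in row 2 is (2,3) = -85 − (-58) = -27.
The remaining cell in column 2 is (5,2) = -85 − (-73) = -12.
From column 3, -85 − (-10 + (-27) + (-19) + (-6)) gives (5,3) = -23.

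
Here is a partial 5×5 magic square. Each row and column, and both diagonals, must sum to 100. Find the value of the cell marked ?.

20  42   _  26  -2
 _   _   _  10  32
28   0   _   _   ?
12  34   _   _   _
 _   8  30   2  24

6

Using row 1: 20 + 42 + 26 + (-2) + ? → (1,3) = 100 − 86 = 14.
The remaining cell in row 5 is (5,1) = 100 − 64 = 36.
Using column 1: 20 + 28 + 12 + 36 + ? → (2,1) = 100 − 96 = 4.
Column 2 needs 100; the known cells sum to 84, so (2,2) = 16.
Using anti-diagonal: -2 + 10 + 34 + 36 + ? → (3,3) = 100 − 78 = 22.
From row 2, 100 − (4 + 16 + 10 + 32) gives (2,3) = 38.
The remaining cell in column 3 is (4,3) = 100 − 104 = -4.
Using main diagonal: 20 + 16 + 22 + 24 + ? → (4,4) = 100 − 82 = 18.
From row 4, 100 − (12 + 34 + (-4) + 18) gives (4,5) = 40.
Using column 4: 26 + 10 + 18 + 2 + ? → (3,4) = 100 − 56 = 44.
Column 5 must total 100; the given cells sum to 94, so (3,5) = 6.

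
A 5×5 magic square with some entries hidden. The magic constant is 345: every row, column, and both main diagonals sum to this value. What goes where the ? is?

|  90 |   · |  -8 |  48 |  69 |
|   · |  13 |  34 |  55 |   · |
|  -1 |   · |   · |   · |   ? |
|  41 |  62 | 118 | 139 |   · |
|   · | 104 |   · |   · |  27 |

Row 1 must total 345; the given cells sum to 199, so (1,2) = 146.
The remaining cell in row 4 is (4,5) = 345 − 360 = -15.
From column 2, 345 − (146 + 13 + 62 + 104) gives (3,2) = 20.
Main diagonal must total 345; the given cells sum to 269, so (3,3) = 76.
Anti-diagonal: 69 + 55 + 76 + 62 + ? = 345, so (5,1) = 83.
Column 1 needs 345; the known cells sum to 213, so (2,1) = 132.
The remaining cell in column 3 is (5,3) = 345 − 220 = 125.
Row 2 must total 345; the given cells sum to 234, so (2,5) = 111.
Using row 5: 83 + 104 + 125 + 27 + ? → (5,4) = 345 − 339 = 6.
Column 4 needs 345; the known cells sum to 248, so (3,4) = 97.
Column 5 needs 345; the known cells sum to 192, so (3,5) = 153.

153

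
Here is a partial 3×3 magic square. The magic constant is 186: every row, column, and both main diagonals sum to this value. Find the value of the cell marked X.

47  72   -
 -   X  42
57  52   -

62

Row 1 must total 186; the given cells sum to 119, so (1,3) = 67.
Row 3 must total 186; the given cells sum to 109, so (3,3) = 77.
Column 1 needs 186; the known cells sum to 104, so (2,1) = 82.
From column 2, 186 − (72 + 52) gives (2,2) = 62.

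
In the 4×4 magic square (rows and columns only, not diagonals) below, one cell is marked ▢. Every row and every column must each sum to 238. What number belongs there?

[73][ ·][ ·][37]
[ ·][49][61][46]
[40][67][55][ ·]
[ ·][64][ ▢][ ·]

52

Row 2 needs 238; the known cells sum to 156, so (2,1) = 82.
Using row 3: 40 + 67 + 55 + ? → (3,4) = 238 − 162 = 76.
Column 1 needs 238; the known cells sum to 195, so (4,1) = 43.
Column 2 needs 238; the known cells sum to 180, so (1,2) = 58.
Column 4 must total 238; the given cells sum to 159, so (4,4) = 79.
The remaining cell in row 1 is (1,3) = 238 − 168 = 70.
The remaining cell in row 4 is (4,3) = 238 − 186 = 52.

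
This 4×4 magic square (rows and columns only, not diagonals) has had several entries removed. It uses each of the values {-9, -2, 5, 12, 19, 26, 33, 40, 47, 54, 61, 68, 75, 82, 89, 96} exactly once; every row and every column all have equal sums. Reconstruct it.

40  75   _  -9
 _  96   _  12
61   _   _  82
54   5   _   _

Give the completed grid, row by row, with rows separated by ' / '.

The 16 entries sum to 696, so each line sums to 696/4 = 174.
Row 1: 40 + 75 + (-9) + ? = 174, so (1,3) = 68.
Column 1 needs 174; the known cells sum to 155, so (2,1) = 19.
The remaining cell in column 2 is (3,2) = 174 − 176 = -2.
Using column 4: -9 + 12 + 82 + ? → (4,4) = 174 − 85 = 89.
The remaining cell in row 2 is (2,3) = 174 − 127 = 47.
Row 3 must total 174; the given cells sum to 141, so (3,3) = 33.
Row 4 needs 174; the known cells sum to 148, so (4,3) = 26.

40 75 68 -9 / 19 96 47 12 / 61 -2 33 82 / 54 5 26 89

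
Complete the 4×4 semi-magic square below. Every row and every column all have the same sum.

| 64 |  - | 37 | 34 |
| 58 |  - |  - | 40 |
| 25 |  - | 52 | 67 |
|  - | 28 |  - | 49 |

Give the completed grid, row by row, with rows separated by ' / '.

Column 4 is already complete: 34 + 40 + 67 + 49 = 190, so that is the magic constant.
Row 1 must total 190; the given cells sum to 135, so (1,2) = 55.
Using row 3: 25 + 52 + 67 + ? → (3,2) = 190 − 144 = 46.
Using column 1: 64 + 58 + 25 + ? → (4,1) = 190 − 147 = 43.
Column 2 needs 190; the known cells sum to 129, so (2,2) = 61.
Row 2 needs 190; the known cells sum to 159, so (2,3) = 31.
Using row 4: 43 + 28 + 49 + ? → (4,3) = 190 − 120 = 70.

64 55 37 34 / 58 61 31 40 / 25 46 52 67 / 43 28 70 49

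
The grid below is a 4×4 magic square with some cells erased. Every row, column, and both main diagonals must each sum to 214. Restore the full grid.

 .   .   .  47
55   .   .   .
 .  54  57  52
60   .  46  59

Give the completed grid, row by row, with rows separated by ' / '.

48 61 58 47 / 55 50 53 56 / 51 54 57 52 / 60 49 46 59

Row 3: 54 + 57 + 52 + ? = 214, so (3,1) = 51.
Row 4: 60 + 46 + 59 + ? = 214, so (4,2) = 49.
The remaining cell in column 1 is (1,1) = 214 − 166 = 48.
The remaining cell in column 4 is (2,4) = 214 − 158 = 56.
Main diagonal needs 214; the known cells sum to 164, so (2,2) = 50.
Anti-diagonal: 47 + 54 + 60 + ? = 214, so (2,3) = 53.
Using column 2: 50 + 54 + 49 + ? → (1,2) = 214 − 153 = 61.
From column 3, 214 − (53 + 57 + 46) gives (1,3) = 58.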